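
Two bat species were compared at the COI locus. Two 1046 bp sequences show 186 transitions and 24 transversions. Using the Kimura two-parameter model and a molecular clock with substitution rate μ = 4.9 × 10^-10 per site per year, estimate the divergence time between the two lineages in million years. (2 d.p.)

P = 186/1046 ≈ 0.17782 and Q = 24/1046 ≈ 0.022945.
Under the Kimura two-parameter model, d = −½ ln(1 − 2P − Q) − ¼ ln(1 − 2Q).
1 − 2P − Q = 0.621415, giving −½ ln(0.621415) = 0.237878.
1 − 2Q = 0.95411, giving −¼ ln(0.95411) = 0.011744.
d = 0.237878 + 0.011744 = 0.249622.
Under a molecular clock d = 2μt, so t = d/(2μ) = 0.249622 / (2 × 4.9 × 10^-10) = 254.72 million years.

254.72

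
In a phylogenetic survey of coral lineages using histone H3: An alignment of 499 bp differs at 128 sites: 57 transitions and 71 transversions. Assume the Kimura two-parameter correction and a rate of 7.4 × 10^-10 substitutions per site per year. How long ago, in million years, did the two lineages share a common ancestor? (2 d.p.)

P = 57/499 ≈ 0.114228 and Q = 71/499 ≈ 0.142285.
Under the Kimura two-parameter model, d = −½ ln(1 − 2P − Q) − ¼ ln(1 − 2Q).
1 − 2P − Q = 0.629259, giving −½ ln(0.629259) = 0.231606.
1 − 2Q = 0.71543, giving −¼ ln(0.71543) = 0.083718.
d = 0.231606 + 0.083718 = 0.315324.
Under a molecular clock d = 2μt, so t = d/(2μ) = 0.315324 / (2 × 7.4 × 10^-10) = 213.06 million years.

213.06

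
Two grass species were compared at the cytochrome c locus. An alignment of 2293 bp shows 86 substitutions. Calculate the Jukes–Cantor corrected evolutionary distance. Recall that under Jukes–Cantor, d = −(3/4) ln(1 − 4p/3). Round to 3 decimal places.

0.038

p = 86/2293 ≈ 0.037505.
d = −(3/4) ln(1 − 4p/3) = −0.75 ln(1 − 0.050007) = −0.75 ln(0.949993)
  = −0.75 × (-0.051301) = 0.038476 substitutions/site.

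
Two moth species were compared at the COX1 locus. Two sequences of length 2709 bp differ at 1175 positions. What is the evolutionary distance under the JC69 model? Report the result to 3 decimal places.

p = 1175/2709 ≈ 0.433739.
d = −(3/4) ln(1 − 4p/3) = −0.75 ln(1 − 0.578319) = −0.75 ln(0.421681)
  = −0.75 × (-0.863506) = 0.647630 substitutions/site.

0.648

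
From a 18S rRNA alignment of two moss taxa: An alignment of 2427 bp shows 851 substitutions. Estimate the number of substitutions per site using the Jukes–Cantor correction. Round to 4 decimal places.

0.4727

p = 851/2427 ≈ 0.350639.
d = −(3/4) ln(1 − 4p/3) = −0.75 ln(1 − 0.467519) = −0.75 ln(0.532481)
  = −0.75 × (-0.630208) = 0.472656 substitutions/site.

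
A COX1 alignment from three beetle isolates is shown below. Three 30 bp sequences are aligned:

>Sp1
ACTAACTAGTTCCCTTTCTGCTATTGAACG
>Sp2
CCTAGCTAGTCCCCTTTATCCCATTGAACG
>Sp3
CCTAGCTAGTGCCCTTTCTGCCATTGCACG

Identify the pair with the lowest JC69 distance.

Sp1–Sp2: 6/30 differ, p = 0.200, d = 0.233.
Sp1–Sp3: 5/30 differ, p = 0.167, d = 0.188.
Sp2–Sp3: 4/30 differ, p = 0.133, d = 0.147.
The smallest distance is between Sp2 and Sp3.

Sp2 and Sp3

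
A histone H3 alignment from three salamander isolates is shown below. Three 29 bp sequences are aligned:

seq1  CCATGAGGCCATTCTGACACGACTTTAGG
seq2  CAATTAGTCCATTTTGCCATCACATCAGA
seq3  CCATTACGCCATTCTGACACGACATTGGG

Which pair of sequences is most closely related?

seq1 and seq3

seq1–seq2: 10/29 differ, p = 0.345, d = 0.462.
seq1–seq3: 4/29 differ, p = 0.138, d = 0.152.
seq2–seq3: 10/29 differ, p = 0.345, d = 0.462.
The smallest distance is between seq1 and seq3.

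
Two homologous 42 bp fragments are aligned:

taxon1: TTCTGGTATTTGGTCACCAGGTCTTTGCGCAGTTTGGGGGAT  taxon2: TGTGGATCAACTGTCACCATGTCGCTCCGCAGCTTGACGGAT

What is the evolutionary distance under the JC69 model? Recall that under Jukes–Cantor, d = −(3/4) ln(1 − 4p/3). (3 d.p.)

0.532

The sequences differ at 16 of 42 sites, so p = 16/42 ≈ 0.380952.
d = −(3/4) ln(1 − 4p/3) = −0.75 ln(1 − 0.507936) = −0.75 ln(0.492064)
  = −0.75 × (-0.709146) = 0.531860 substitutions/site.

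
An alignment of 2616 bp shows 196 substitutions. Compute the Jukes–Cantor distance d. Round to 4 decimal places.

0.0789

p = 196/2616 ≈ 0.074924.
d = −(3/4) ln(1 − 4p/3) = −0.75 ln(1 − 0.099899) = −0.75 ln(0.900101)
  = −0.75 × (-0.105248) = 0.078936 substitutions/site.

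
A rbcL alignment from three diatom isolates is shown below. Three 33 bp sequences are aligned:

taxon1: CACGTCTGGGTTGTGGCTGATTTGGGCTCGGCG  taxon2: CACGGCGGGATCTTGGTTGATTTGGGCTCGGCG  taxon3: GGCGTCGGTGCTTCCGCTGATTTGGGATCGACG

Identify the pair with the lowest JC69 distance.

taxon1 and taxon2

taxon1–taxon2: 6/33 differ, p = 0.182, d = 0.208.
taxon1–taxon3: 10/33 differ, p = 0.303, d = 0.388.
taxon2–taxon3: 12/33 differ, p = 0.364, d = 0.497.
The smallest distance is between taxon1 and taxon2.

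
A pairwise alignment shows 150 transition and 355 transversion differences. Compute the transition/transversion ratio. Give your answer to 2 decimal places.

R = 150/355 = 0.422535… ≈ 0.42 (to 2 d.p.).

0.42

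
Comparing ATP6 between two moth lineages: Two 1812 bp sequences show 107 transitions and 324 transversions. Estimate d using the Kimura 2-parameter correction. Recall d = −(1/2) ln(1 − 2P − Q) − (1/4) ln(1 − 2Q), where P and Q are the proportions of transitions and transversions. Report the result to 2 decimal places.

P = 107/1812 ≈ 0.059051 and Q = 324/1812 ≈ 0.178808.
Under the Kimura two-parameter model, d = −½ ln(1 − 2P − Q) − ¼ ln(1 − 2Q).
1 − 2P − Q = 0.70309, giving −½ ln(0.70309) = 0.176135.
1 − 2Q = 0.642384, giving −¼ ln(0.642384) = 0.110642.
d = 0.176135 + 0.110642 = 0.286777.

0.29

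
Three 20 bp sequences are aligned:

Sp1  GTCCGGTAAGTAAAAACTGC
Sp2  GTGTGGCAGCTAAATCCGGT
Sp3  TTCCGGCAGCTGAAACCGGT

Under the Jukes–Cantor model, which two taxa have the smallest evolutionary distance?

Sp2 and Sp3

Sp1–Sp2: 9/20 differ, p = 0.450, d = 0.687.
Sp1–Sp3: 8/20 differ, p = 0.400, d = 0.572.
Sp2–Sp3: 5/20 differ, p = 0.250, d = 0.304.
The smallest distance is between Sp2 and Sp3.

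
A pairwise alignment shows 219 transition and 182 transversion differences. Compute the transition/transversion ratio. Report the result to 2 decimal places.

R = 219/182 = 1.203296… ≈ 1.20 (to 2 d.p.).

1.20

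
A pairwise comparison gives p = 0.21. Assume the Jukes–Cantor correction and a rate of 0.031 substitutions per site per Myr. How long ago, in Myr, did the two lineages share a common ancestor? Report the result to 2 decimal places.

3.97

d = −(3/4) ln(1 − 4p/3) = −0.75 ln(1 − 0.28) = −0.75 ln(0.72)
  = −0.75 × (-0.328504) = 0.246378 substitutions/site.
Under a molecular clock d = 2μt, so t = d/(2μ) = 0.246378 / (2 × 0.031) = 3.97 Myr.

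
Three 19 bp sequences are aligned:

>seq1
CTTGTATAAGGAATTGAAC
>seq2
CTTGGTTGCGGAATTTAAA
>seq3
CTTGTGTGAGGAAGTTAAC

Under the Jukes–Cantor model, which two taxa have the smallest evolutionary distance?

seq1 and seq3

seq1–seq2: 6/19 differ, p = 0.316, d = 0.410.
seq1–seq3: 4/19 differ, p = 0.211, d = 0.247.
seq2–seq3: 5/19 differ, p = 0.263, d = 0.324.
The smallest distance is between seq1 and seq3.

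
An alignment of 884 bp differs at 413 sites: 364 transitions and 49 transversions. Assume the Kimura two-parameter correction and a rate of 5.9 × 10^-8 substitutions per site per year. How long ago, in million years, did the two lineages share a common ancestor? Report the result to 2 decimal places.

9.20

P = 364/884 ≈ 0.411765 and Q = 49/884 ≈ 0.05543.
Under the Kimura two-parameter model, d = −½ ln(1 − 2P − Q) − ¼ ln(1 − 2Q).
1 − 2P − Q = 0.12104, giving −½ ln(0.12104) = 1.055817.
1 − 2Q = 0.88914, giving −¼ ln(0.88914) = 0.029375.
d = 1.055817 + 0.029375 = 1.085192.
Under a molecular clock d = 2μt, so t = d/(2μ) = 1.085192 / (2 × 5.9 × 10^-8) = 9.20 million years.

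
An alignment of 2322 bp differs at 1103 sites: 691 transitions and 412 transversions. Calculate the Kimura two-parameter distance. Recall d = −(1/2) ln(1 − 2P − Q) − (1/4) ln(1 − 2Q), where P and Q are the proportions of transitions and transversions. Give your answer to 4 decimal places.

0.8501

P = 691/2322 ≈ 0.297588 and Q = 412/2322 ≈ 0.177433.
Under the Kimura two-parameter model, d = −½ ln(1 − 2P − Q) − ¼ ln(1 − 2Q).
1 − 2P − Q = 0.227391, giving −½ ln(0.227391) = 0.740542.
1 − 2Q = 0.645134, giving −¼ ln(0.645134) = 0.109574.
d = 0.740542 + 0.109574 = 0.850116.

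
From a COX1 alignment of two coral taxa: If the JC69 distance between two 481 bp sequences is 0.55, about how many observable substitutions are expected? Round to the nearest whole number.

Invert JC69: p = (3/4)(1 − e^(−4d/3)) = 0.75 × (1 − e^(-0.733333)) = 0.75 × (1 − 0.480305) = 0.389771.
Expected differing sites = pL ≈ 0.389771 × 481 = 187.479851 ≈ 187.

187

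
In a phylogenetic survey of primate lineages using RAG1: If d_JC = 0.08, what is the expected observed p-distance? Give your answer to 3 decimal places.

0.076

p = (3/4)(1 − e^(−4d/3)) = 0.75 × (1 − e^(-0.106667)) = 0.75 × (1 − 0.898825) = 0.075881.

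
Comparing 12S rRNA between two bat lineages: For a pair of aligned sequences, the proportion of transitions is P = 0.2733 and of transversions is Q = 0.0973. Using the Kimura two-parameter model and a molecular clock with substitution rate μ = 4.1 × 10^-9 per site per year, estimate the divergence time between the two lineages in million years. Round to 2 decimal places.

69.56

Under the Kimura two-parameter model, d = −½ ln(1 − 2P − Q) − ¼ ln(1 − 2Q).
1 − 2P − Q = 0.3561, giving −½ ln(0.3561) = 0.516272.
1 − 2Q = 0.8054, giving −¼ ln(0.8054) = 0.054104.
d = 0.516272 + 0.054104 = 0.570376.
Under a molecular clock d = 2μt, so t = d/(2μ) = 0.570376 / (2 × 4.1 × 10^-9) = 69.56 million years.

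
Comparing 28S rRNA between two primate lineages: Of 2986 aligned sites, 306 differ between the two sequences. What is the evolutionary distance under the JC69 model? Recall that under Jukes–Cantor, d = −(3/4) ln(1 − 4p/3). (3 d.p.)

p = 306/2986 ≈ 0.102478.
d = −(3/4) ln(1 − 4p/3) = −0.75 ln(1 − 0.136637) = −0.75 ln(0.863363)
  = −0.75 × (-0.146920) = 0.110190 substitutions/site.

0.110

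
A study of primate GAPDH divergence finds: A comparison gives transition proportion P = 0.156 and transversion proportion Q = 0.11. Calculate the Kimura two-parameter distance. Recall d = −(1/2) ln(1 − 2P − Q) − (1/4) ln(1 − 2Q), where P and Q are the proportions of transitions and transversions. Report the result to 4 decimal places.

0.3362

Under the Kimura two-parameter model, d = −½ ln(1 − 2P − Q) − ¼ ln(1 − 2Q).
1 − 2P − Q = 0.578, giving −½ ln(0.578) = 0.274091.
1 − 2Q = 0.78, giving −¼ ln(0.78) = 0.062115.
d = 0.274091 + 0.062115 = 0.336206.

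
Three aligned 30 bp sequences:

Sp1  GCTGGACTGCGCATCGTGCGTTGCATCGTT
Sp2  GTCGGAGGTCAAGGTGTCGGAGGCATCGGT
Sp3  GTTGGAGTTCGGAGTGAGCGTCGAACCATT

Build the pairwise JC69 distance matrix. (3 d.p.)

Sp1–Sp2: 15/30 sites differ → p = 0.5, d = −0.75 ln(1 − 0.666667) = 0.823960 ≈ 0.824.
Sp1–Sp3: 11/30 sites differ → p ≈ 0.366667, d = −0.75 ln(1 − 0.488889) = 0.503376 ≈ 0.503.
Sp2–Sp3: 14/30 sites differ → p ≈ 0.466667, d = −0.75 ln(1 − 0.622223) = 0.730088 ≈ 0.730.

d(Sp1,Sp2) = 0.824, d(Sp1,Sp3) = 0.503, d(Sp2,Sp3) = 0.730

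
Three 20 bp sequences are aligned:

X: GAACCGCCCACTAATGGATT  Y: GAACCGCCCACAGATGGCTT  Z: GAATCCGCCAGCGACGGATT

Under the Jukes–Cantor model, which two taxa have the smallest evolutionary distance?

X and Y

X–Y: 3/20 differ, p = 0.150, d = 0.167.
X–Z: 7/20 differ, p = 0.350, d = 0.471.
Y–Z: 7/20 differ, p = 0.350, d = 0.471.
The smallest distance is between X and Y.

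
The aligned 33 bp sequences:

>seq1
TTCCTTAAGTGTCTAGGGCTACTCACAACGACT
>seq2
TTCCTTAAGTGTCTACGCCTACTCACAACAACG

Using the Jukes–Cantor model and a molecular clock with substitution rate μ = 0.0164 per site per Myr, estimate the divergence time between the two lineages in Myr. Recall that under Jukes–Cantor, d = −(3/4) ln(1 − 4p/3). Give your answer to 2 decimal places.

The sequences differ at 4 of 33 sites (16, 18, 30, 33), so p = 4/33 ≈ 0.121212.
d = −(3/4) ln(1 − 4p/3) = −0.75 ln(1 − 0.161616) = −0.75 ln(0.838384)
  = −0.75 × (-0.176279) = 0.132209 substitutions/site.
Under a molecular clock d = 2μt, so t = d/(2μ) = 0.132209 / (2 × 0.0164) = 4.03 Myr.

4.03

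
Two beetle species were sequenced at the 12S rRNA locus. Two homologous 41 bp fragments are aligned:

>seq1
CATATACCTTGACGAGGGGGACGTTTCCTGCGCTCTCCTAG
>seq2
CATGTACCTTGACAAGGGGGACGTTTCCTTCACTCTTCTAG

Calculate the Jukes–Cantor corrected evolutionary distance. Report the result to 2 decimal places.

0.13

The sequences differ at 5 of 41 sites (4, 14, 30, 32, 37), so p = 5/41 ≈ 0.121951.
d = −(3/4) ln(1 − 4p/3) = −0.75 ln(1 − 0.162601) = −0.75 ln(0.837399)
  = −0.75 × (-0.177455) = 0.133091 substitutions/site.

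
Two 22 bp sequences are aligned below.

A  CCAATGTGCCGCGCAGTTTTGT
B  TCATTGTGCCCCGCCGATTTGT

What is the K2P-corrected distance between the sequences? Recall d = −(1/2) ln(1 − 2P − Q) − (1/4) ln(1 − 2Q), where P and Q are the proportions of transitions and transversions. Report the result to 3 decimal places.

0.272

Of 22 sites, 1 differences are transitions and 4 are transversions, so P = 1/22 ≈ 0.045455 and Q = 4/22 ≈ 0.181818.
Under the Kimura two-parameter model, d = −½ ln(1 − 2P − Q) − ¼ ln(1 − 2Q).
1 − 2P − Q = 0.727272, giving −½ ln(0.727272) = 0.159227.
1 − 2Q = 0.636364, giving −¼ ln(0.636364) = 0.112996.
d = 0.159227 + 0.112996 = 0.272223.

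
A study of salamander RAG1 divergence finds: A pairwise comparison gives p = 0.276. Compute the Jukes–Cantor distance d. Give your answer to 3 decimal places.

0.344

d = −(3/4) ln(1 − 4p/3) = −0.75 ln(1 − 0.368) = −0.75 ln(0.632)
  = −0.75 × (-0.458866) = 0.344150 substitutions/site.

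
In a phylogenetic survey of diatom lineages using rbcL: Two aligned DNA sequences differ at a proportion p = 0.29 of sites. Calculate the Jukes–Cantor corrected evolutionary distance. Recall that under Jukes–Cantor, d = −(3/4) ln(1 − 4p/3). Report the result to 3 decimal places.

0.367

d = −(3/4) ln(1 − 4p/3) = −0.75 ln(1 − 0.386667) = −0.75 ln(0.613333)
  = −0.75 × (-0.488847) = 0.366635 substitutions/site.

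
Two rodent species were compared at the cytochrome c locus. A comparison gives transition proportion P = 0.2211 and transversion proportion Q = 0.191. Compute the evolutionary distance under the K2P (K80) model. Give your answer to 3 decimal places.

Under the Kimura two-parameter model, d = −½ ln(1 − 2P − Q) − ¼ ln(1 − 2Q).
1 − 2P − Q = 0.3668, giving −½ ln(0.3668) = 0.501469.
1 − 2Q = 0.618, giving −¼ ln(0.618) = 0.120317.
d = 0.501469 + 0.120317 = 0.621786.

0.622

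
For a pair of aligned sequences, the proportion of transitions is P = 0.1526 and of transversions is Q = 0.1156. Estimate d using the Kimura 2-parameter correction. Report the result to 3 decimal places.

Under the Kimura two-parameter model, d = −½ ln(1 − 2P − Q) − ¼ ln(1 − 2Q).
1 − 2P − Q = 0.5792, giving −½ ln(0.5792) = 0.273054.
1 − 2Q = 0.7688, giving −¼ ln(0.7688) = 0.065731.
d = 0.273054 + 0.065731 = 0.338785.

0.339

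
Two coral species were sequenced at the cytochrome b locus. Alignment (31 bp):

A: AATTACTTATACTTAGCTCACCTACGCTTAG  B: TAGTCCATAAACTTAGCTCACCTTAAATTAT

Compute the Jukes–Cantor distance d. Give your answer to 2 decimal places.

The sequences differ at 10 of 31 sites (1, 3, 5, 7, 10, 24, 25, 26, 27, 31), so p = 10/31 ≈ 0.322581.
d = −(3/4) ln(1 − 4p/3) = −0.75 ln(1 − 0.430108) = −0.75 ln(0.569892)
  = −0.75 × (-0.562308) = 0.421731 substitutions/site.

0.42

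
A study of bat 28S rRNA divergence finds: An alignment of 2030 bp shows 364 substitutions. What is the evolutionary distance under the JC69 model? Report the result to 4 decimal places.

p = 364/2030 ≈ 0.17931.
d = −(3/4) ln(1 − 4p/3) = −0.75 ln(1 − 0.23908) = −0.75 ln(0.76092)
  = −0.75 × (-0.273227) = 0.204920 substitutions/site.

0.2049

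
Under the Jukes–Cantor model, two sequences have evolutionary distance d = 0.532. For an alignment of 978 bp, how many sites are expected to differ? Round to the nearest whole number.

373

Invert JC69: p = (3/4)(1 − e^(−4d/3)) = 0.75 × (1 − e^(-0.709333)) = 0.75 × (1 − 0.491972) = 0.381021.
Expected differing sites = pL ≈ 0.381021 × 978 = 372.638538 ≈ 373.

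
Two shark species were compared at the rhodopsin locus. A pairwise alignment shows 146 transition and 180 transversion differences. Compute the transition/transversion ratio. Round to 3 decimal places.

R = 146/180 = 0.811111… ≈ 0.811 (to 3 d.p.).

0.811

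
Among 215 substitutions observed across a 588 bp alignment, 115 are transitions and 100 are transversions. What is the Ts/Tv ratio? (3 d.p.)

1.150

R = 115/100 = 1.150.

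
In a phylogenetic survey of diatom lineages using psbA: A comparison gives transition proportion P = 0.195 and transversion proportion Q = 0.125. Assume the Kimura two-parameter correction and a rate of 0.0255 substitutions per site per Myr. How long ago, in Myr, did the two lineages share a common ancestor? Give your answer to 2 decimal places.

8.50

Under the Kimura two-parameter model, d = −½ ln(1 − 2P − Q) − ¼ ln(1 − 2Q).
1 − 2P − Q = 0.485, giving −½ ln(0.485) = 0.361803.
1 − 2Q = 0.75, giving −¼ ln(0.75) = 0.071921.
d = 0.361803 + 0.071921 = 0.433724.
Under a molecular clock d = 2μt, so t = d/(2μ) = 0.433724 / (2 × 0.0255) = 8.50 Myr.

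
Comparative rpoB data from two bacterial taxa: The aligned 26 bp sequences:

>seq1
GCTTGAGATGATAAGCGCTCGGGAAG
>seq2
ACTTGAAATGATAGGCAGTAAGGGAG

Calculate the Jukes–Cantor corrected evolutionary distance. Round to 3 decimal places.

0.396

The sequences differ at 8 of 26 sites (1, 7, 14, 17, 18, 20, 21, 24), so p = 8/26 ≈ 0.307692.
d = −(3/4) ln(1 − 4p/3) = −0.75 ln(1 − 0.410256) = −0.75 ln(0.589744)
  = −0.75 × (-0.528067) = 0.396050 substitutions/site.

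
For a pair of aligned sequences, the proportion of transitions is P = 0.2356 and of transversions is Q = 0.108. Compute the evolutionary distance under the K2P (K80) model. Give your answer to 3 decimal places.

0.494

Under the Kimura two-parameter model, d = −½ ln(1 − 2P − Q) − ¼ ln(1 − 2Q).
1 − 2P − Q = 0.4208, giving −½ ln(0.4208) = 0.432799.
1 − 2Q = 0.784, giving −¼ ln(0.784) = 0.060837.
d = 0.432799 + 0.060837 = 0.493636.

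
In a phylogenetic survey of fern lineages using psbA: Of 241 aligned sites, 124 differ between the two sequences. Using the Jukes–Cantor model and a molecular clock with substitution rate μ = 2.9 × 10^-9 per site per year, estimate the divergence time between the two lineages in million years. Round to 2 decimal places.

p = 124/241 ≈ 0.514523.
d = −(3/4) ln(1 − 4p/3) = −0.75 ln(1 − 0.686031) = −0.75 ln(0.313969)
  = −0.75 × (-1.158461) = 0.868846 substitutions/site.
Under a molecular clock d = 2μt, so t = d/(2μ) = 0.868846 / (2 × 2.9 × 10^-9) = 149.80 million years.

149.80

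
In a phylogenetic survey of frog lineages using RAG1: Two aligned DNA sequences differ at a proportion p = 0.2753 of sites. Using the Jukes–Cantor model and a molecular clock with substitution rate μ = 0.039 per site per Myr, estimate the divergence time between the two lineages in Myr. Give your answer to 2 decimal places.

d = −(3/4) ln(1 − 4p/3) = −0.75 ln(1 − 0.367067) = −0.75 ln(0.632933)
  = −0.75 × (-0.457391) = 0.343043 substitutions/site.
Under a molecular clock d = 2μt, so t = d/(2μ) = 0.343043 / (2 × 0.039) = 4.40 Myr.

4.40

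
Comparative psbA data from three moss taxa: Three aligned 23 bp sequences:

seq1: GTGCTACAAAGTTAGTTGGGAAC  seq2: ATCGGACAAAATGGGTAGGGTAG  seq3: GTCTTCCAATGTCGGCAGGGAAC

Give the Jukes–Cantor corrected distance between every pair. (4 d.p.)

seq1–seq2: 10/23 sites differ → p ≈ 0.434783, d = −0.75 ln(1 − 0.579711) = 0.650110 ≈ 0.6501.
seq1–seq3: 8/23 sites differ → p ≈ 0.347826, d = −0.75 ln(1 − 0.463768) = 0.467391 ≈ 0.4674.
seq2–seq3: 10/23 sites differ → p ≈ 0.434783, d = −0.75 ln(1 − 0.579711) = 0.650110 ≈ 0.6501.

d(seq1,seq2) = 0.6501, d(seq1,seq3) = 0.4674, d(seq2,seq3) = 0.6501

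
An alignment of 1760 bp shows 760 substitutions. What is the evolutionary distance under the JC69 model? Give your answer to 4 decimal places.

0.6431

p = 760/1760 ≈ 0.431818.
d = −(3/4) ln(1 − 4p/3) = −0.75 ln(1 − 0.575757) = −0.75 ln(0.424243)
  = −0.75 × (-0.857449) = 0.643087 substitutions/site.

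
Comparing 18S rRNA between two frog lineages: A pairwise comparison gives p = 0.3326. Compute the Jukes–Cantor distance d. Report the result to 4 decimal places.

0.4395

d = −(3/4) ln(1 − 4p/3) = −0.75 ln(1 − 0.443467) = −0.75 ln(0.556533)
  = −0.75 × (-0.586029) = 0.439522 substitutions/site.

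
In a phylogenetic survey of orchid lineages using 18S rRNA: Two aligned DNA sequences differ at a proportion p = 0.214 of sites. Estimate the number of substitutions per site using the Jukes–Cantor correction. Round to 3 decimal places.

0.252

d = −(3/4) ln(1 − 4p/3) = −0.75 ln(1 − 0.285333) = −0.75 ln(0.714667)
  = −0.75 × (-0.335939) = 0.251954 substitutions/site.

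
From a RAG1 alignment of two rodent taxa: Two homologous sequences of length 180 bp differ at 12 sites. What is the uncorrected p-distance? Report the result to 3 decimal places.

p = 12/180 = 0.066666… ≈ 0.067 (to 3 d.p.).

0.067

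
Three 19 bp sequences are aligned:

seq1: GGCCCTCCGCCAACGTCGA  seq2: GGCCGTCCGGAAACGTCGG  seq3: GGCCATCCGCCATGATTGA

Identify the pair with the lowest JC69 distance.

seq1 and seq2

seq1–seq2: 4/19 differ, p = 0.211, d = 0.247.
seq1–seq3: 5/19 differ, p = 0.263, d = 0.324.
seq2–seq3: 8/19 differ, p = 0.421, d = 0.618.
The smallest distance is between seq1 and seq2.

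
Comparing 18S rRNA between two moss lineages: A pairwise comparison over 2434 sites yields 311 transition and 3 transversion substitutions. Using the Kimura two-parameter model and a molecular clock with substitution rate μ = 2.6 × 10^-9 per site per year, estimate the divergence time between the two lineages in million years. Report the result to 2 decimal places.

28.65

P = 311/2434 ≈ 0.127773 and Q = 3/2434 ≈ 0.001233.
Under the Kimura two-parameter model, d = −½ ln(1 − 2P − Q) − ¼ ln(1 − 2Q).
1 − 2P − Q = 0.743221, giving −½ ln(0.743221) = 0.148381.
1 − 2Q = 0.997534, giving −¼ ln(0.997534) = 0.000617.
d = 0.148381 + 0.000617 = 0.148998.
Under a molecular clock d = 2μt, so t = d/(2μ) = 0.148998 / (2 × 2.6 × 10^-9) = 28.65 million years.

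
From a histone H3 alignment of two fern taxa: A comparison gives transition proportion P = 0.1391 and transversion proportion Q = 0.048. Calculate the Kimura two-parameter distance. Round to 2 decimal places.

Under the Kimura two-parameter model, d = −½ ln(1 − 2P − Q) − ¼ ln(1 − 2Q).
1 − 2P − Q = 0.6738, giving −½ ln(0.6738) = 0.197411.
1 − 2Q = 0.904, giving −¼ ln(0.904) = 0.025231.
d = 0.197411 + 0.025231 = 0.222642.

0.22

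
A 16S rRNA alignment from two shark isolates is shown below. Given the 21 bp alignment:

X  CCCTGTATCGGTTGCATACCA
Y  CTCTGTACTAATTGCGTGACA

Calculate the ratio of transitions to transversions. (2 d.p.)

Transitions are A↔G and C↔T; transversions are all other mismatches.
Transitions: 7. Transversions: 1.
R = 7/1 = 7.00.

7.00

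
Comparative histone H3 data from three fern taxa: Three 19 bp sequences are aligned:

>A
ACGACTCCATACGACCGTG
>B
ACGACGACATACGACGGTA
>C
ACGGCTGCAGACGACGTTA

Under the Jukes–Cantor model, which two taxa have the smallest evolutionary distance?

A and B

A–B: 4/19 differ, p = 0.211, d = 0.247.
A–C: 6/19 differ, p = 0.316, d = 0.410.
B–C: 5/19 differ, p = 0.263, d = 0.324.
The smallest distance is between A and B.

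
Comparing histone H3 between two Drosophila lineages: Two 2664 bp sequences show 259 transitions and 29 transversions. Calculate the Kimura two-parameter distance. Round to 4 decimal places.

P = 259/2664 ≈ 0.097222 and Q = 29/2664 ≈ 0.010886.
Under the Kimura two-parameter model, d = −½ ln(1 − 2P − Q) − ¼ ln(1 − 2Q).
1 − 2P − Q = 0.79467, giving −½ ln(0.79467) = 0.114914.
1 − 2Q = 0.978228, giving −¼ ln(0.978228) = 0.005503.
d = 0.114914 + 0.005503 = 0.120417.

0.1204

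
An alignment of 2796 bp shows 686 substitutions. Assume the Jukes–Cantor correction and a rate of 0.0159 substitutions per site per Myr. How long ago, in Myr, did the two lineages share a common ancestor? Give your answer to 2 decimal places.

9.34

p = 686/2796 ≈ 0.245351.
d = −(3/4) ln(1 − 4p/3) = −0.75 ln(1 − 0.327135) = −0.75 ln(0.672865)
  = −0.75 × (-0.396211) = 0.297158 substitutions/site.
Under a molecular clock d = 2μt, so t = d/(2μ) = 0.297158 / (2 × 0.0159) = 9.34 Myr.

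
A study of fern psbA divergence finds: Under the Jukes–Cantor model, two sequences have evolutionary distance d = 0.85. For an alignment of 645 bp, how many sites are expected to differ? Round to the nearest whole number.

Invert JC69: p = (3/4)(1 − e^(−4d/3)) = 0.75 × (1 − e^(-1.133333)) = 0.75 × (1 − 0.321958) = 0.508532.
Expected differing sites = pL ≈ 0.508532 × 645 = 328.00314 ≈ 328.

328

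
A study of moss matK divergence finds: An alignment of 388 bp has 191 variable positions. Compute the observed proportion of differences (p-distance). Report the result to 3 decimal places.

p = 191/388 = 0.492268… ≈ 0.492 (to 3 d.p.).

0.492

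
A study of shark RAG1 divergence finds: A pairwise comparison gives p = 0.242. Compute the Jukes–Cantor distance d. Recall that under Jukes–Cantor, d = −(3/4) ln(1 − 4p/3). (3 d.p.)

0.292

d = −(3/4) ln(1 − 4p/3) = −0.75 ln(1 − 0.322667) = −0.75 ln(0.677333)
  = −0.75 × (-0.389592) = 0.292194 substitutions/site.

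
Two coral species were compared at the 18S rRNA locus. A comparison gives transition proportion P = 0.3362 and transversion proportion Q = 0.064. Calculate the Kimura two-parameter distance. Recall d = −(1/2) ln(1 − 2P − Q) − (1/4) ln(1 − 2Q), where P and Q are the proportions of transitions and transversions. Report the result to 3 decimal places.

Under the Kimura two-parameter model, d = −½ ln(1 − 2P − Q) − ¼ ln(1 − 2Q).
1 − 2P − Q = 0.2636, giving −½ ln(0.2636) = 0.666661.
1 − 2Q = 0.872, giving −¼ ln(0.872) = 0.034241.
d = 0.666661 + 0.034241 = 0.700902.

0.701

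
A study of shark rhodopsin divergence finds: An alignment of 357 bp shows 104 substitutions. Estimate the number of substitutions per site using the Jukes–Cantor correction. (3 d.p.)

0.369

p = 104/357 ≈ 0.291317.
d = −(3/4) ln(1 − 4p/3) = −0.75 ln(1 − 0.388423) = −0.75 ln(0.611577)
  = −0.75 × (-0.491714) = 0.368786 substitutions/site.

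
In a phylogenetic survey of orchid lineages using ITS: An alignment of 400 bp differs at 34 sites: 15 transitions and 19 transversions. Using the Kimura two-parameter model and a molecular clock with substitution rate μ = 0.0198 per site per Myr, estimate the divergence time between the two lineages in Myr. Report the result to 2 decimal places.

2.28

P = 15/400 = 0.0375 and Q = 19/400 = 0.0475.
Under the Kimura two-parameter model, d = −½ ln(1 − 2P − Q) − ¼ ln(1 − 2Q).
1 − 2P − Q = 0.8775, giving −½ ln(0.8775) = 0.065339.
1 − 2Q = 0.905, giving −¼ ln(0.905) = 0.024955.
d = 0.065339 + 0.024955 = 0.090294.
Under a molecular clock d = 2μt, so t = d/(2μ) = 0.090294 / (2 × 0.0198) = 2.28 Myr.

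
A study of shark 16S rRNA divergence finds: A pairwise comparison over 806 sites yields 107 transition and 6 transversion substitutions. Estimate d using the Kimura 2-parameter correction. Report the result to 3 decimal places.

0.163

P = 107/806 ≈ 0.132754 and Q = 6/806 ≈ 0.007444.
Under the Kimura two-parameter model, d = −½ ln(1 − 2P − Q) − ¼ ln(1 − 2Q).
1 − 2P − Q = 0.727048, giving −½ ln(0.727048) = 0.159381.
1 − 2Q = 0.985112, giving −¼ ln(0.985112) = 0.003750.
d = 0.159381 + 0.003750 = 0.163131.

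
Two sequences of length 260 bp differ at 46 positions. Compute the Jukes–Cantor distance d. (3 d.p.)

p = 46/260 ≈ 0.176923.
d = −(3/4) ln(1 − 4p/3) = −0.75 ln(1 − 0.235897) = −0.75 ln(0.764103)
  = −0.75 × (-0.269053) = 0.201790 substitutions/site.

0.202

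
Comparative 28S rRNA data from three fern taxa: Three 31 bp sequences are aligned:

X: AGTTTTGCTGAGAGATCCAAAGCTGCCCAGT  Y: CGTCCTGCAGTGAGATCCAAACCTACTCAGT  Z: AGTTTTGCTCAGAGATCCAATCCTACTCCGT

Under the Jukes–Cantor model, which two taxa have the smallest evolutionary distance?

X–Y: 8/31 differ, p = 0.258, d = 0.316.
X–Z: 6/31 differ, p = 0.194, d = 0.224.
Y–Z: 8/31 differ, p = 0.258, d = 0.316.
The smallest distance is between X and Z.

X and Z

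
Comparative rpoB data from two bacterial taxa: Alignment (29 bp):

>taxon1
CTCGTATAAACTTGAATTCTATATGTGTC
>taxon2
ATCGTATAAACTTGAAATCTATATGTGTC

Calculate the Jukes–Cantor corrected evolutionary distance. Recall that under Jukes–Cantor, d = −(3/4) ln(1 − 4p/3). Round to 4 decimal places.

The sequences differ at 2 of 29 sites (1, 17), so p = 2/29 ≈ 0.068966.
d = −(3/4) ln(1 − 4p/3) = −0.75 ln(1 − 0.091955) = −0.75 ln(0.908045)
  = −0.75 × (-0.096461) = 0.072346 substitutions/site.

0.0723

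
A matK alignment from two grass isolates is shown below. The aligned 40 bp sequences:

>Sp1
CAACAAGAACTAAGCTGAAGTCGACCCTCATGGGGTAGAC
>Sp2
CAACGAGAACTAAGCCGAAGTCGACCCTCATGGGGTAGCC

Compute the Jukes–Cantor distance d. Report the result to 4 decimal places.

0.0790

The sequences differ at 3 of 40 sites (5, 16, 39), so p = 3/40 = 0.075.
d = −(3/4) ln(1 − 4p/3) = −0.75 ln(1 − 0.1) = −0.75 ln(0.9)
  = −0.75 × (-0.105361) = 0.079021 substitutions/site.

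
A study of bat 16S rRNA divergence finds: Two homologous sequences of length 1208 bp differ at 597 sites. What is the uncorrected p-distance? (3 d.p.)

0.494

p = 597/1208 = 0.494205… ≈ 0.494 (to 3 d.p.).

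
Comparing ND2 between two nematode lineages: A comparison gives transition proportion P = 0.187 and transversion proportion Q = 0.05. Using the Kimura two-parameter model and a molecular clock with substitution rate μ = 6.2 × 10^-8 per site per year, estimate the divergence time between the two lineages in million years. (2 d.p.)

2.44

Under the Kimura two-parameter model, d = −½ ln(1 − 2P − Q) − ¼ ln(1 − 2Q).
1 − 2P − Q = 0.576, giving −½ ln(0.576) = 0.275824.
1 − 2Q = 0.9, giving −¼ ln(0.9) = 0.026340.
d = 0.275824 + 0.026340 = 0.302164.
Under a molecular clock d = 2μt, so t = d/(2μ) = 0.302164 / (2 × 6.2 × 10^-8) = 2.44 million years.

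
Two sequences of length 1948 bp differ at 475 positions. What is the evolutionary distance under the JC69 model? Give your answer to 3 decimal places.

p = 475/1948 ≈ 0.24384.
d = −(3/4) ln(1 − 4p/3) = −0.75 ln(1 − 0.32512) = −0.75 ln(0.67488)
  = −0.75 × (-0.393220) = 0.294915 substitutions/site.

0.295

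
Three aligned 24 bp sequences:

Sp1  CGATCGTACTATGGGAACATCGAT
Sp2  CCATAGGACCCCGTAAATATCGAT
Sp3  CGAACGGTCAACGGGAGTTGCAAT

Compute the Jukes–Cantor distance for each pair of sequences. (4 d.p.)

d(Sp1,Sp2) = 0.5199, d(Sp1,Sp3) = 0.6082, d(Sp2,Sp3) = 0.8240

Sp1–Sp2: 9/24 sites differ → p = 0.375, d = −0.75 ln(1 − 0.5) = 0.519860 ≈ 0.5199.
Sp1–Sp3: 10/24 sites differ → p ≈ 0.416667, d = −0.75 ln(1 − 0.555556) = 0.608198 ≈ 0.6082.
Sp2–Sp3: 12/24 sites differ → p = 0.5, d = −0.75 ln(1 − 0.666667) = 0.823960 ≈ 0.8240.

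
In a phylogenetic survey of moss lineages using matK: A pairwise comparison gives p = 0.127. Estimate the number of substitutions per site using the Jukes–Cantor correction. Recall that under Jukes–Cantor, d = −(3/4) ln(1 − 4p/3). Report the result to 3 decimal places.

d = −(3/4) ln(1 − 4p/3) = −0.75 ln(1 − 0.169333) = −0.75 ln(0.830667)
  = −0.75 × (-0.185526) = 0.139145 substitutions/site.

0.139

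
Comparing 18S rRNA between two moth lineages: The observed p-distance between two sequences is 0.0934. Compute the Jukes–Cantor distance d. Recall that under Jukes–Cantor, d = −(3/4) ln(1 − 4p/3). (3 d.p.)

d = −(3/4) ln(1 − 4p/3) = −0.75 ln(1 − 0.124533) = −0.75 ln(0.875467)
  = −0.75 × (-0.132998) = 0.099749 substitutions/site.

0.100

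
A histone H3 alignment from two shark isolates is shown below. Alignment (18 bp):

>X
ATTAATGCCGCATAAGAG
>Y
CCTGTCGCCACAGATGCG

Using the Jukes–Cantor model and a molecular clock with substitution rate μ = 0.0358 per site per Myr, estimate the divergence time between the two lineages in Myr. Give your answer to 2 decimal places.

11.51

The sequences differ at 9 of 18 sites (1, 2, 4, 5, 6, 10, 13, 15, 17), so p = 9/18 = 0.5.
d = −(3/4) ln(1 − 4p/3) = −0.75 ln(1 − 0.666667) = −0.75 ln(0.333333)
  = −0.75 × (-1.098613) = 0.823960 substitutions/site.
Under a molecular clock d = 2μt, so t = d/(2μ) = 0.823960 / (2 × 0.0358) = 11.51 Myr.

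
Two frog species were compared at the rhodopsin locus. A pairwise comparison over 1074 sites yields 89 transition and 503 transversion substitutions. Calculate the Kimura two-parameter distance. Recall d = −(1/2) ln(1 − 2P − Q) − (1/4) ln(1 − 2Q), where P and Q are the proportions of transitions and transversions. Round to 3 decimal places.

1.193

P = 89/1074 ≈ 0.082868 and Q = 503/1074 ≈ 0.468343.
Under the Kimura two-parameter model, d = −½ ln(1 − 2P − Q) − ¼ ln(1 − 2Q).
1 − 2P − Q = 0.365921, giving −½ ln(0.365921) = 0.502669.
1 − 2Q = 0.063314, giving −¼ ln(0.063314) = 0.689912.
d = 0.502669 + 0.689912 = 1.192581.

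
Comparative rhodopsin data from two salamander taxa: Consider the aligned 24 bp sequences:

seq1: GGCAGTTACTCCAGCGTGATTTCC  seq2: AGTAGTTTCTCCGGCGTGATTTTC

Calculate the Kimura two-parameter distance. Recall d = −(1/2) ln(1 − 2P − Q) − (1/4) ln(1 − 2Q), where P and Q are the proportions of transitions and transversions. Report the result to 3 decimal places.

Of 24 sites, 4 differences are transitions and 1 are transversions, so P = 4/24 ≈ 0.166667 and Q = 1/24 ≈ 0.041667.
Under the Kimura two-parameter model, d = −½ ln(1 − 2P − Q) − ¼ ln(1 − 2Q).
1 − 2P − Q = 0.624999, giving −½ ln(0.624999) = 0.235003.
1 − 2Q = 0.916666, giving −¼ ln(0.916666) = 0.021753.
d = 0.235003 + 0.021753 = 0.256756.

0.257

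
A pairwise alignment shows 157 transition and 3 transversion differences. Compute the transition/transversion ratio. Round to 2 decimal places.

52.33

R = 157/3 = 52.333333… ≈ 52.33 (to 2 d.p.).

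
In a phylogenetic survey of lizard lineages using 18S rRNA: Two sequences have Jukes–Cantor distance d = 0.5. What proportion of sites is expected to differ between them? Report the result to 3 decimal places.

0.365

p = (3/4)(1 − e^(−4d/3)) = 0.75 × (1 − e^(-0.666667)) = 0.75 × (1 − 0.513417) = 0.364937.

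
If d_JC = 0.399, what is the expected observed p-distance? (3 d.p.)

p = (3/4)(1 − e^(−4d/3)) = 0.75 × (1 − e^(-0.532)) = 0.75 × (1 − 0.587429) = 0.309428.

0.309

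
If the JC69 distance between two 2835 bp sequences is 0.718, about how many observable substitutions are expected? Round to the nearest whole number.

Invert JC69: p = (3/4)(1 − e^(−4d/3)) = 0.75 × (1 − e^(-0.957333)) = 0.75 × (1 − 0.383915) = 0.462064.
Expected differing sites = pL ≈ 0.462064 × 2835 = 1309.95144 ≈ 1310.

1310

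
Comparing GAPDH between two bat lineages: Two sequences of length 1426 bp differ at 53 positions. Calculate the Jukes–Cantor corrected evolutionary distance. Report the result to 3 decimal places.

p = 53/1426 ≈ 0.037167.
d = −(3/4) ln(1 − 4p/3) = −0.75 ln(1 − 0.049556) = −0.75 ln(0.950444)
  = −0.75 × (-0.050826) = 0.038120 substitutions/site.

0.038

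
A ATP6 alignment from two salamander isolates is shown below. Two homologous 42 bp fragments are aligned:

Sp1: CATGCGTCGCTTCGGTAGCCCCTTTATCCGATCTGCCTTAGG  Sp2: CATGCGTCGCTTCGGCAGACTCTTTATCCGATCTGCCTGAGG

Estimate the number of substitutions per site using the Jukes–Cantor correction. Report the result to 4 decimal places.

The sequences differ at 4 of 42 sites (16, 19, 21, 39), so p = 4/42 ≈ 0.095238.
d = −(3/4) ln(1 − 4p/3) = −0.75 ln(1 − 0.126984) = −0.75 ln(0.873016)
  = −0.75 × (-0.135801) = 0.101851 substitutions/site.

0.1019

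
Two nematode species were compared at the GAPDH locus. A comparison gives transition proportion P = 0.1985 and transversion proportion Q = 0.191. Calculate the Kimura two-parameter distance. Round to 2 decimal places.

0.56

Under the Kimura two-parameter model, d = −½ ln(1 − 2P − Q) − ¼ ln(1 − 2Q).
1 − 2P − Q = 0.412, giving −½ ln(0.412) = 0.443366.
1 − 2Q = 0.618, giving −¼ ln(0.618) = 0.120317.
d = 0.443366 + 0.120317 = 0.563683.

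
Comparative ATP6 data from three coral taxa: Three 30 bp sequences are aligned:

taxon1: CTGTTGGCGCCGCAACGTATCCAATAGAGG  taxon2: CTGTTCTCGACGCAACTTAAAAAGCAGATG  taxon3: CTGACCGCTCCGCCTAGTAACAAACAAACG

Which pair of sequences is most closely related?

taxon1–taxon2: 10/30 differ, p = 0.333, d = 0.441.
taxon1–taxon3: 12/30 differ, p = 0.400, d = 0.572.
taxon2–taxon3: 13/30 differ, p = 0.433, d = 0.647.
The smallest distance is between taxon1 and taxon2.

taxon1 and taxon2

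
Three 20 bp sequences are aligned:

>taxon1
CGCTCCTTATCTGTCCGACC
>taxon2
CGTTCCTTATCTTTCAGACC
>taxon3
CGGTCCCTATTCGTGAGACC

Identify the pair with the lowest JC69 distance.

taxon1 and taxon2

taxon1–taxon2: 3/20 differ, p = 0.150, d = 0.167.
taxon1–taxon3: 6/20 differ, p = 0.300, d = 0.383.
taxon2–taxon3: 6/20 differ, p = 0.300, d = 0.383.
The smallest distance is between taxon1 and taxon2.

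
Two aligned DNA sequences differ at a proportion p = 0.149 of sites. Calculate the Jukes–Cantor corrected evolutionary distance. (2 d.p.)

0.17

d = −(3/4) ln(1 − 4p/3) = −0.75 ln(1 − 0.198667) = −0.75 ln(0.801333)
  = −0.75 × (-0.221479) = 0.166109 substitutions/site.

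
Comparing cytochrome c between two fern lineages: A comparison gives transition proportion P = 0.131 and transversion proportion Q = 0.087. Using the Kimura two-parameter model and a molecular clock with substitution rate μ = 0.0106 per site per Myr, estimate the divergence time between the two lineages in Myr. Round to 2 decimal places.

12.38

Under the Kimura two-parameter model, d = −½ ln(1 − 2P − Q) − ¼ ln(1 − 2Q).
1 − 2P − Q = 0.651, giving −½ ln(0.651) = 0.214623.
1 − 2Q = 0.826, giving −¼ ln(0.826) = 0.047790.
d = 0.214623 + 0.047790 = 0.262413.
Under a molecular clock d = 2μt, so t = d/(2μ) = 0.262413 / (2 × 0.0106) = 12.38 Myr.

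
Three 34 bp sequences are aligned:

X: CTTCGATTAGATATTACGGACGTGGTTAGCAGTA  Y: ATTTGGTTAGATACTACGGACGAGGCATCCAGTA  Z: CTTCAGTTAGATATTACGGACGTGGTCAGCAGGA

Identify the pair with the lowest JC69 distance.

X–Y: 9/34 differ, p = 0.265, d = 0.326.
X–Z: 4/34 differ, p = 0.118, d = 0.128.
Y–Z: 10/34 differ, p = 0.294, d = 0.373.
The smallest distance is between X and Z.

X and Z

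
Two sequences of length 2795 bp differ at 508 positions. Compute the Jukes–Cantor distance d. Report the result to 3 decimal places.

0.208

p = 508/2795 ≈ 0.181753.
d = −(3/4) ln(1 − 4p/3) = −0.75 ln(1 − 0.242337) = −0.75 ln(0.757663)
  = −0.75 × (-0.277517) = 0.208138 substitutions/site.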